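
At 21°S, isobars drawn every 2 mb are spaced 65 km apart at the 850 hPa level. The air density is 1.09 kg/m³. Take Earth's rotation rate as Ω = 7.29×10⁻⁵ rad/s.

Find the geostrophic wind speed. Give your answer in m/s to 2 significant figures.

54 m/s

Coriolis parameter at 21°S:
f = 2Ω sin φ = 2 × 7.29×10⁻⁵ × sin 21° = 5.23×10⁻⁵ s⁻¹
Pressure gradient: |∂P/∂n| = 200 Pa / 65000 m = 3.08×10⁻³ Pa/m
Geostrophic balance (pressure-gradient force = Coriolis force):
V_g = (1/(fρ)) |∂P/∂n| = 3.08×10⁻³ / (5.23×10⁻⁵ × 1.09) = 54.0 m/s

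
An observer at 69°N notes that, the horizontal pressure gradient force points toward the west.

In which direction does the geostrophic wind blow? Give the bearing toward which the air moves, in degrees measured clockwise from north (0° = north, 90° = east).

The pressure-gradient force points toward the west (bearing 270°).
Geostrophic balance: in the Northern Hemisphere the Coriolis force deflects motion to the right, so the geostrophic wind blows 90° to the right of the pressure-gradient force (low pressure on the left).
Rotating 270° by 90° clockwise gives 000° — the wind blows toward the north.

000°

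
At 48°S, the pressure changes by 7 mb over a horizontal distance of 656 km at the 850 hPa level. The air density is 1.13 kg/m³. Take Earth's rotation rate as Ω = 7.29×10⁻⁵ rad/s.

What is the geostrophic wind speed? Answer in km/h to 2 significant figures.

31 km/h

Coriolis parameter at 48°S:
f = 2Ω sin φ = 2 × 7.29×10⁻⁵ × sin 48° = 1.08×10⁻⁴ s⁻¹
Pressure gradient: |∂P/∂n| = 700 Pa / 656000 m = 1.07×10⁻³ Pa/m
Geostrophic balance (pressure-gradient force = Coriolis force):
V_g = (1/(fρ)) |∂P/∂n| = 1.07×10⁻³ / (1.08×10⁻⁴ × 1.13) = 8.72 m/s
Converting: 8.72 m/s × 3.6 = 31 km/h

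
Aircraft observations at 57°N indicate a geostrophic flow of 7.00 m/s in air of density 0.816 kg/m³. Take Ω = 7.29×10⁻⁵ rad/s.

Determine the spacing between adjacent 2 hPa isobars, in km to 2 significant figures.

Coriolis parameter at 57°N:
f = 2Ω sin φ = 2 × 7.29×10⁻⁵ × sin 57° = 1.22×10⁻⁴ s⁻¹
Geostrophic balance rearranged: |∂P/∂n| = f ρ V_g
|∂P/∂n| = 1.22×10⁻⁴ × 0.816 × 7.00 = 6.98×10⁻⁴ Pa/m
Isobar spacing: Δn = ΔP/|∂P/∂n| = 200 Pa / 6.98×10⁻⁴ Pa/m = 286347 m ≈ 290 km

290 km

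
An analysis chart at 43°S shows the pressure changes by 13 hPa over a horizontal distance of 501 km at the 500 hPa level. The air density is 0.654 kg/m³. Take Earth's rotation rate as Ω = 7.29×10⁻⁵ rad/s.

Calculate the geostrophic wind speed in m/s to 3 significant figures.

39.9 m/s

Coriolis parameter at 43°S:
f = 2Ω sin φ = 2 × 7.29×10⁻⁵ × sin 43° = 9.94×10⁻⁵ s⁻¹
Pressure gradient: |∂P/∂n| = 1300 Pa / 501000 m = 2.59×10⁻³ Pa/m
Geostrophic balance (pressure-gradient force = Coriolis force):
V_g = (1/(fρ)) |∂P/∂n| = 2.59×10⁻³ / (9.94×10⁻⁵ × 0.654) = 39.9 m/s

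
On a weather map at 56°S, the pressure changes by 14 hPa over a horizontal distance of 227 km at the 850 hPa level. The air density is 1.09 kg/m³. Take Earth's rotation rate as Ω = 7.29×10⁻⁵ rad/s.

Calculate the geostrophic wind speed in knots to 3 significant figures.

91.0 knots

Coriolis parameter at 56°S:
f = 2Ω sin φ = 2 × 7.29×10⁻⁵ × sin 56° = 1.21×10⁻⁴ s⁻¹
Pressure gradient: |∂P/∂n| = 1400 Pa / 227000 m = 6.17×10⁻³ Pa/m
Geostrophic balance (pressure-gradient force = Coriolis force):
V_g = (1/(fρ)) |∂P/∂n| = 6.17×10⁻³ / (1.21×10⁻⁴ × 1.09) = 46.8 m/s
Converting: 46.8 m/s × 1.944 = 91.0 knots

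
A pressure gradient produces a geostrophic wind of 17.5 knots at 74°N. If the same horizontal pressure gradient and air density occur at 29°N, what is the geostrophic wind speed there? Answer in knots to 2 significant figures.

With the same pressure gradient and density, V_g ∝ 1/f ∝ 1/sin φ.
V₂ = V₁ · sin φ₁ / sin φ₂ = 17.5 × sin 74° / sin 29°
V₂ = 17.5 × 0.9613/0.4848 = 35 knots

35 knots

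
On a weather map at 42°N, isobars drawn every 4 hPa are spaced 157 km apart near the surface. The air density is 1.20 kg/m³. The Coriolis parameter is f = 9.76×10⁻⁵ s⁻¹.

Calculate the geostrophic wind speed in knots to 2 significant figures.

Pressure gradient: |∂P/∂n| = 400 Pa / 157000 m = 2.55×10⁻³ Pa/m
Geostrophic balance (pressure-gradient force = Coriolis force):
V_g = (1/(fρ)) |∂P/∂n| = 2.55×10⁻³ / (9.76×10⁻⁵ × 1.20) = 21.8 m/s
Converting: 21.8 m/s × 1.944 = 42 knots

42 knots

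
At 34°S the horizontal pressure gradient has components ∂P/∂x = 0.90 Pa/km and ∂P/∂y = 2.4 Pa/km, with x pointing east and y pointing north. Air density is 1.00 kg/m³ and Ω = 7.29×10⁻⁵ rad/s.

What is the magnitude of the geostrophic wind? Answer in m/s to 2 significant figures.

31 m/s

Coriolis parameter at 34°S:
f = 2Ω sin φ = 2 × 7.29×10⁻⁵ × sin 34° = 8.15×10⁻⁵ s⁻¹
In the Southern Hemisphere f is negative: f = −8.15×10⁻⁵ s⁻¹.
Component geostrophic relations (x east, y north):
u_g = −(1/(fρ)) ∂P/∂y,  v_g = (1/(fρ)) ∂P/∂x
u_g = −(2.4×10⁻³)/(−8.15×10⁻⁵ × 1.00) = 29.4 m/s;  v_g = (0.90×10⁻³)/(−8.15×10⁻⁵ × 1.00) = −11.0 m/s
|V_g| = √(u_g² + v_g²) = 31.4 m/s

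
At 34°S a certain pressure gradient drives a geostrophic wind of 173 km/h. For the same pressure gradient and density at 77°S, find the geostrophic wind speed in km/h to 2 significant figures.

99 km/h

With the same pressure gradient and density, V_g ∝ 1/f ∝ 1/sin φ.
V₂ = V₁ · sin φ₁ / sin φ₂ = 173 × sin 34° / sin 77°
V₂ = 173 × 0.5592/0.9744 = 99 km/h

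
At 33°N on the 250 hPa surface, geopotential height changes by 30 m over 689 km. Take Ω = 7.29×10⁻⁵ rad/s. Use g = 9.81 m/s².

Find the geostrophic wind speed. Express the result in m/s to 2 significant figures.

5.4 m/s

Coriolis parameter at 33°N:
f = 2Ω sin φ = 2 × 7.29×10⁻⁵ × sin 33° = 7.94×10⁻⁵ s⁻¹
Height gradient: |∂Z/∂n| = 30 m / 689000 m = 4.35×10⁻⁵
On a pressure surface, geostrophic balance gives V_g = (g/f)|∂Z/∂n|:
V_g = 9.81 × 4.35×10⁻⁵ / 7.94×10⁻⁵ = 5.38 m/s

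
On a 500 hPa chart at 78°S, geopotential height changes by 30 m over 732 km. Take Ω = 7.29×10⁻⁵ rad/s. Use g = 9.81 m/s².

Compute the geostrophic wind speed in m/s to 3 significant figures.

2.82 m/s

Coriolis parameter at 78°S:
f = 2Ω sin φ = 2 × 7.29×10⁻⁵ × sin 78° = 1.43×10⁻⁴ s⁻¹
Height gradient: |∂Z/∂n| = 30 m / 732000 m = 4.10×10⁻⁵
On a pressure surface, geostrophic balance gives V_g = (g/f)|∂Z/∂n|:
V_g = 9.81 × 4.10×10⁻⁵ / 1.43×10⁻⁴ = 2.82 m/s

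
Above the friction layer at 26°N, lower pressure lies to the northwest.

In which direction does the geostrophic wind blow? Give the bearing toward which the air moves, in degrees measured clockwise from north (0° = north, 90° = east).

The pressure-gradient force points toward the northwest (bearing 315°).
Geostrophic balance: in the Northern Hemisphere the Coriolis force deflects motion to the right, so the geostrophic wind blows 90° to the right of the pressure-gradient force (low pressure on the left).
Rotating 315° by 90° clockwise gives 045° — the wind blows toward the northeast.

045°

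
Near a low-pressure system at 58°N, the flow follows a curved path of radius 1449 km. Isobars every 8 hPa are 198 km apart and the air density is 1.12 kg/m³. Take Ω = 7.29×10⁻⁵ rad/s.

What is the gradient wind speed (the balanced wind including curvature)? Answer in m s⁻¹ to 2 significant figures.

26 m s⁻¹

Coriolis parameter at 58°N:
f = 2Ω sin φ = 2 × 7.29×10⁻⁵ × sin 58° = 1.24×10⁻⁴ s⁻¹
Pressure gradient: |∂P/∂n| = 800 Pa / 198000 m = 4.04×10⁻³ Pa/m
Geostrophic speed: V_g = |∂P/∂n|/(fρ) = 4.04×10⁻³/(1.24×10⁻⁴ × 1.12) = 29.2 m/s
Around a low, centrifugal force acts outward with Coriolis, so pressure-gradient force balances both:
(1/ρ)|∂P/∂n| = fV + V²/R  →  V² + fR·V − fR·V_g = 0
With fR = 1.24×10⁻⁴ × 1449×10³ m = 179 m/s:
V = [−fR + √((fR)² + 4 fR V_g)]/2 = [−179 + √(179² + 4×179×29.2)]/2 = 25.5 m/s
Subgeostrophic (V < V_g = 29.2 m/s), as expected around a low.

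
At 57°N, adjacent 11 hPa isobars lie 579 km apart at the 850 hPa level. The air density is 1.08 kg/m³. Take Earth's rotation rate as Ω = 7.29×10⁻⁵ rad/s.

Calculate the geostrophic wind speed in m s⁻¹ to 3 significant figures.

14.4 m s⁻¹

Coriolis parameter at 57°N:
f = 2Ω sin φ = 2 × 7.29×10⁻⁵ × sin 57° = 1.22×10⁻⁴ s⁻¹
Pressure gradient: |∂P/∂n| = 1100 Pa / 579000 m = 1.90×10⁻³ Pa/m
Geostrophic balance (pressure-gradient force = Coriolis force):
V_g = (1/(fρ)) |∂P/∂n| = 1.90×10⁻³ / (1.22×10⁻⁴ × 1.08) = 14.4 m/s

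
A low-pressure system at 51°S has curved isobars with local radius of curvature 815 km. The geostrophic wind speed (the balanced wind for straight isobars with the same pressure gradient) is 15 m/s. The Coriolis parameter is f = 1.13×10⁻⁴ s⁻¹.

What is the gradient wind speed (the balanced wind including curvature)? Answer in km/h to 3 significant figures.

Around a low, centrifugal force acts outward with Coriolis, so pressure-gradient force balances both:
(1/ρ)|∂P/∂n| = fV + V²/R  →  V² + fR·V − fR·V_g = 0
With fR = 1.13×10⁻⁴ × 815×10³ m = 92.1 m/s:
V = [−fR + √((fR)² + 4 fR V_g)]/2 = [−92.1 + √(92.1² + 4×92.1×15)]/2 = 13.1 m/s
Subgeostrophic (V < V_g = 15 m/s), as expected around a low.
Converting: 13.1 m/s × 3.6 = 47.3 km/h

47.3 km/h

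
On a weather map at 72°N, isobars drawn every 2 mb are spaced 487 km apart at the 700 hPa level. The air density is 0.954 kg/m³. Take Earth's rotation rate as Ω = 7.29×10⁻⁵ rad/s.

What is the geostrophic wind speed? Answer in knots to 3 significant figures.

6.03 knots

Coriolis parameter at 72°N:
f = 2Ω sin φ = 2 × 7.29×10⁻⁵ × sin 72° = 1.39×10⁻⁴ s⁻¹
Pressure gradient: |∂P/∂n| = 200 Pa / 487000 m = 4.11×10⁻⁴ Pa/m
Geostrophic balance (pressure-gradient force = Coriolis force):
V_g = (1/(fρ)) |∂P/∂n| = 4.11×10⁻⁴ / (1.39×10⁻⁴ × 0.954) = 3.10 m/s
Converting: 3.10 m/s × 1.944 = 6.03 knots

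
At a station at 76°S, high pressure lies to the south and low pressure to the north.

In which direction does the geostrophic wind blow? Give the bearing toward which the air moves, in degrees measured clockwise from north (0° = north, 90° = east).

The pressure-gradient force points toward the north (bearing 000°).
Geostrophic balance: in the Southern Hemisphere the Coriolis force deflects motion to the left, so the geostrophic wind blows 90° to the left of the pressure-gradient force (low pressure on the right).
Rotating 000° by 90° counterclockwise gives 270° — the wind blows toward the west.

270°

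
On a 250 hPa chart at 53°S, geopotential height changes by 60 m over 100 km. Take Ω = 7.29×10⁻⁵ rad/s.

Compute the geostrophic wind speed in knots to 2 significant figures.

98 knots

Coriolis parameter at 53°S:
f = 2Ω sin φ = 2 × 7.29×10⁻⁵ × sin 53° = 1.16×10⁻⁴ s⁻¹
Height gradient: |∂Z/∂n| = 60 m / 100000 m = 6.00×10⁻⁴
On a pressure surface, geostrophic balance gives V_g = (g/f)|∂Z/∂n|:
V_g = 9.81 × 6.00×10⁻⁴ / 1.16×10⁻⁴ = 50.5 m/s
Converting: 50.5 m/s × 1.944 = 98 knots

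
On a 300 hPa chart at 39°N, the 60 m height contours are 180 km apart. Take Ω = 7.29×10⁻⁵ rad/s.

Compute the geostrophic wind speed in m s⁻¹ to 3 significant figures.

35.6 m s⁻¹

Coriolis parameter at 39°N:
f = 2Ω sin φ = 2 × 7.29×10⁻⁵ × sin 39° = 9.18×10⁻⁵ s⁻¹
Height gradient: |∂Z/∂n| = 60 m / 180000 m = 3.33×10⁻⁴
On a pressure surface, geostrophic balance gives V_g = (g/f)|∂Z/∂n|:
V_g = 9.81 × 3.33×10⁻⁴ / 9.18×10⁻⁵ = 35.6 m/s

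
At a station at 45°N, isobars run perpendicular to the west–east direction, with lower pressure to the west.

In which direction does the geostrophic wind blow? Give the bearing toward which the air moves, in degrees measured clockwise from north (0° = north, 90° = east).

000°

The pressure-gradient force points toward the west (bearing 270°).
Geostrophic balance: in the Northern Hemisphere the Coriolis force deflects motion to the right, so the geostrophic wind blows 90° to the right of the pressure-gradient force (low pressure on the left).
Rotating 270° by 90° clockwise gives 000° — the wind blows toward the north.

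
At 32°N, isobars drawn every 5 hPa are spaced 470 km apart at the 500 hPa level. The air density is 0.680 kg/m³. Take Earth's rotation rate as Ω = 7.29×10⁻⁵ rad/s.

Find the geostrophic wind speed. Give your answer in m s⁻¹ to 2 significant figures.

20 m s⁻¹

Coriolis parameter at 32°N:
f = 2Ω sin φ = 2 × 7.29×10⁻⁵ × sin 32° = 7.73×10⁻⁵ s⁻¹
Pressure gradient: |∂P/∂n| = 500 Pa / 470000 m = 1.06×10⁻³ Pa/m
Geostrophic balance (pressure-gradient force = Coriolis force):
V_g = (1/(fρ)) |∂P/∂n| = 1.06×10⁻³ / (7.73×10⁻⁵ × 0.680) = 20.2 m/s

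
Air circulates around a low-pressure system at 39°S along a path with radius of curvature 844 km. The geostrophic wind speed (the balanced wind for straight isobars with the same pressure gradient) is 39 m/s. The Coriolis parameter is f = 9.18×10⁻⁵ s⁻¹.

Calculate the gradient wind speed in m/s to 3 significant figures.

28.5 m/s

Around a low, centrifugal force acts outward with Coriolis, so pressure-gradient force balances both:
(1/ρ)|∂P/∂n| = fV + V²/R  →  V² + fR·V − fR·V_g = 0
With fR = 9.18×10⁻⁵ × 844×10³ m = 77.5 m/s:
V = [−fR + √((fR)² + 4 fR V_g)]/2 = [−77.5 + √(77.5² + 4×77.5×39)]/2 = 28.5 m/s
Subgeostrophic (V < V_g = 39 m/s), as expected around a low.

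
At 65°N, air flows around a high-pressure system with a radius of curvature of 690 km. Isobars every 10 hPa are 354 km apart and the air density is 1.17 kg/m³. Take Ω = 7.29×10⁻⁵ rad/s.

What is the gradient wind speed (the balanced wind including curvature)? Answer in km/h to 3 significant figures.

Coriolis parameter at 65°N:
f = 2Ω sin φ = 2 × 7.29×10⁻⁵ × sin 65° = 1.32×10⁻⁴ s⁻¹
Pressure gradient: |∂P/∂n| = 1000 Pa / 354000 m = 2.82×10⁻³ Pa/m
Geostrophic speed: V_g = |∂P/∂n|/(fρ) = 2.82×10⁻³/(1.32×10⁻⁴ × 1.17) = 18.3 m/s
Around a high, pressure-gradient force acts outward with centrifugal, so Coriolis balances both:
fV = (1/ρ)|∂P/∂n| + V²/R  →  V² − fR·V + fR·V_g = 0
With fR = 1.32×10⁻⁴ × 690×10³ m = 91.2 m/s:
V = [fR − √((fR)² − 4 fR V_g)]/2 = [91.2 − √(91.2² − 4×91.2×18.3)]/2 = 25.3 m/s
Supergeostrophic (V > V_g = 18.3 m/s), as expected around a high.
Converting: 25.3 m/s × 3.6 = 91.0 km/h

91.0 km/h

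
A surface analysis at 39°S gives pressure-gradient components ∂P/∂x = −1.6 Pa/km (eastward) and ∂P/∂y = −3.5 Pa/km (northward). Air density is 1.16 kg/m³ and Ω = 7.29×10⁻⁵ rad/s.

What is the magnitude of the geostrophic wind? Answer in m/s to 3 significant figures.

36.2 m/s

Coriolis parameter at 39°S:
f = 2Ω sin φ = 2 × 7.29×10⁻⁵ × sin 39° = 9.18×10⁻⁵ s⁻¹
In the Southern Hemisphere f is negative: f = −9.18×10⁻⁵ s⁻¹.
Component geostrophic relations (x east, y north):
u_g = −(1/(fρ)) ∂P/∂y,  v_g = (1/(fρ)) ∂P/∂x
u_g = −(−3.5×10⁻³)/(−9.18×10⁻⁵ × 1.16) = −32.9 m/s;  v_g = (−1.6×10⁻³)/(−9.18×10⁻⁵ × 1.16) = 15.0 m/s
|V_g| = √(u_g² + v_g²) = 36.2 m/s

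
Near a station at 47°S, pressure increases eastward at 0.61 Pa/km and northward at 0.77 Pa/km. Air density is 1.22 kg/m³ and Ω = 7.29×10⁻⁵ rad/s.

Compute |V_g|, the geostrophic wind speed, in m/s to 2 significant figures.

Coriolis parameter at 47°S:
f = 2Ω sin φ = 2 × 7.29×10⁻⁵ × sin 47° = 1.07×10⁻⁴ s⁻¹
In the Southern Hemisphere f is negative: f = −1.07×10⁻⁴ s⁻¹.
Component geostrophic relations (x east, y north):
u_g = −(1/(fρ)) ∂P/∂y,  v_g = (1/(fρ)) ∂P/∂x
u_g = −(0.77×10⁻³)/(−1.07×10⁻⁴ × 1.22) = 5.92 m/s;  v_g = (0.61×10⁻³)/(−1.07×10⁻⁴ × 1.22) = −4.69 m/s
|V_g| = √(u_g² + v_g²) = 7.55 m/s

7.6 m/s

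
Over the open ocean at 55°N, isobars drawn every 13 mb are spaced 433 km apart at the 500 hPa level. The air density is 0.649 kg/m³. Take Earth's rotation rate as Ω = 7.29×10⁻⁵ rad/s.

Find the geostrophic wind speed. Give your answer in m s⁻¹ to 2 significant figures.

39 m s⁻¹

Coriolis parameter at 55°N:
f = 2Ω sin φ = 2 × 7.29×10⁻⁵ × sin 55° = 1.19×10⁻⁴ s⁻¹
Pressure gradient: |∂P/∂n| = 1300 Pa / 433000 m = 3.00×10⁻³ Pa/m
Geostrophic balance (pressure-gradient force = Coriolis force):
V_g = (1/(fρ)) |∂P/∂n| = 3.00×10⁻³ / (1.19×10⁻⁴ × 0.649) = 38.7 m/s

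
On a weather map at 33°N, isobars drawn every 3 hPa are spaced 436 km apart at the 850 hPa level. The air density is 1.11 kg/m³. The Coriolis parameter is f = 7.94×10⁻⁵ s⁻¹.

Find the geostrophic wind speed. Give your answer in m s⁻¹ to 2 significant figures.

7.8 m s⁻¹

Pressure gradient: |∂P/∂n| = 300 Pa / 436000 m = 6.88×10⁻⁴ Pa/m
Geostrophic balance (pressure-gradient force = Coriolis force):
V_g = (1/(fρ)) |∂P/∂n| = 6.88×10⁻⁴ / (7.94×10⁻⁵ × 1.11) = 7.81 m/s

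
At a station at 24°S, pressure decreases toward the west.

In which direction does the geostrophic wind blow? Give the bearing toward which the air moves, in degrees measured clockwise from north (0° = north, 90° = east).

180°

The pressure-gradient force points toward the west (bearing 270°).
Geostrophic balance: in the Southern Hemisphere the Coriolis force deflects motion to the left, so the geostrophic wind blows 90° to the left of the pressure-gradient force (low pressure on the right).
Rotating 270° by 90° counterclockwise gives 180° — the wind blows toward the south.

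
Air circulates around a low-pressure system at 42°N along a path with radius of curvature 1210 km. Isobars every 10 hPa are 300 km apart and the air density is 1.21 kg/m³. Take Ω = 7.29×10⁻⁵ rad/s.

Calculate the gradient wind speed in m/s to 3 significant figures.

Coriolis parameter at 42°N:
f = 2Ω sin φ = 2 × 7.29×10⁻⁵ × sin 42° = 9.76×10⁻⁵ s⁻¹
Pressure gradient: |∂P/∂n| = 1000 Pa / 300000 m = 3.33×10⁻³ Pa/m
Geostrophic speed: V_g = |∂P/∂n|/(fρ) = 3.33×10⁻³/(9.76×10⁻⁵ × 1.21) = 28.2 m/s
Around a low, centrifugal force acts outward with Coriolis, so pressure-gradient force balances both:
(1/ρ)|∂P/∂n| = fV + V²/R  →  V² + fR·V − fR·V_g = 0
With fR = 9.76×10⁻⁵ × 1210×10³ m = 118 m/s:
V = [−fR + √((fR)² + 4 fR V_g)]/2 = [−118 + √(118² + 4×118×28.2)]/2 = 23.5 m/s
Subgeostrophic (V < V_g = 28.2 m/s), as expected around a low.

23.5 m/s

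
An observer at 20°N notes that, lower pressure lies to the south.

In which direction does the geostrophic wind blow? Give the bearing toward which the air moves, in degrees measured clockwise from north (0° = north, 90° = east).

The pressure-gradient force points toward the south (bearing 180°).
Geostrophic balance: in the Northern Hemisphere the Coriolis force deflects motion to the right, so the geostrophic wind blows 90° to the right of the pressure-gradient force (low pressure on the left).
Rotating 180° by 90° clockwise gives 270° — the wind blows toward the west.

270°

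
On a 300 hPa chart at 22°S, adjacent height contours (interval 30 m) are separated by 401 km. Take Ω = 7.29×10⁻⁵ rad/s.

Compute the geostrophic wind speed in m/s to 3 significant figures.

Coriolis parameter at 22°S:
f = 2Ω sin φ = 2 × 7.29×10⁻⁵ × sin 22° = 5.46×10⁻⁵ s⁻¹
Height gradient: |∂Z/∂n| = 30 m / 401000 m = 7.48×10⁻⁵
On a pressure surface, geostrophic balance gives V_g = (g/f)|∂Z/∂n|:
V_g = 9.81 × 7.48×10⁻⁵ / 5.46×10⁻⁵ = 13.4 m/s

13.4 m/s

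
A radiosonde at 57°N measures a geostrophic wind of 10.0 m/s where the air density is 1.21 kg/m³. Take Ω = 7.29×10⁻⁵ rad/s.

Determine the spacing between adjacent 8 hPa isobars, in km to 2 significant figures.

Coriolis parameter at 57°N:
f = 2Ω sin φ = 2 × 7.29×10⁻⁵ × sin 57° = 1.22×10⁻⁴ s⁻¹
Geostrophic balance rearranged: |∂P/∂n| = f ρ V_g
|∂P/∂n| = 1.22×10⁻⁴ × 1.21 × 10.0 = 1.48×10⁻³ Pa/m
Isobar spacing: Δn = ΔP/|∂P/∂n| = 800 Pa / 1.48×10⁻³ Pa/m = 540699 m ≈ 540 km

540 km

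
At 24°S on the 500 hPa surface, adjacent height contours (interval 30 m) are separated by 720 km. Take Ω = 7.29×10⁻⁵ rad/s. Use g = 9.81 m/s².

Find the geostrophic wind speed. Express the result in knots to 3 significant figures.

Coriolis parameter at 24°S:
f = 2Ω sin φ = 2 × 7.29×10⁻⁵ × sin 24° = 5.93×10⁻⁵ s⁻¹
Height gradient: |∂Z/∂n| = 30 m / 720000 m = 4.17×10⁻⁵
On a pressure surface, geostrophic balance gives V_g = (g/f)|∂Z/∂n|:
V_g = 9.81 × 4.17×10⁻⁵ / 5.93×10⁻⁵ = 6.89 m/s
Converting: 6.89 m/s × 1.944 = 13.4 knots

13.4 knots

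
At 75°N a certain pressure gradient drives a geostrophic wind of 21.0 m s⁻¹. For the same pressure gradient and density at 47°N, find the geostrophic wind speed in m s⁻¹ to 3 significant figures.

27.7 m s⁻¹

With the same pressure gradient and density, V_g ∝ 1/f ∝ 1/sin φ.
V₂ = V₁ · sin φ₁ / sin φ₂ = 21.0 × sin 75° / sin 47°
V₂ = 21.0 × 0.9659/0.7314 = 27.7 m s⁻¹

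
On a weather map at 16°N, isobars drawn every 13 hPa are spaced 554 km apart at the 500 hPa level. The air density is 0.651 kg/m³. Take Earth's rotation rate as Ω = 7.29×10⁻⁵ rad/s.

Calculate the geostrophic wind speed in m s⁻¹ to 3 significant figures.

89.7 m s⁻¹

Coriolis parameter at 16°N:
f = 2Ω sin φ = 2 × 7.29×10⁻⁵ × sin 16° = 4.02×10⁻⁵ s⁻¹
Pressure gradient: |∂P/∂n| = 1300 Pa / 554000 m = 2.35×10⁻³ Pa/m
Geostrophic balance (pressure-gradient force = Coriolis force):
V_g = (1/(fρ)) |∂P/∂n| = 2.35×10⁻³ / (4.02×10⁻⁵ × 0.651) = 89.7 m/s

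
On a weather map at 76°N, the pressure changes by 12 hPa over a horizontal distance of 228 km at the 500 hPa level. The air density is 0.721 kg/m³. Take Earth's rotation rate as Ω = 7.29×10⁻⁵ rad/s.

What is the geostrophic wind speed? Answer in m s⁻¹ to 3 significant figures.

51.6 m s⁻¹

Coriolis parameter at 76°N:
f = 2Ω sin φ = 2 × 7.29×10⁻⁵ × sin 76° = 1.41×10⁻⁴ s⁻¹
Pressure gradient: |∂P/∂n| = 1200 Pa / 228000 m = 5.26×10⁻³ Pa/m
Geostrophic balance (pressure-gradient force = Coriolis force):
V_g = (1/(fρ)) |∂P/∂n| = 5.26×10⁻³ / (1.41×10⁻⁴ × 0.721) = 51.6 m/s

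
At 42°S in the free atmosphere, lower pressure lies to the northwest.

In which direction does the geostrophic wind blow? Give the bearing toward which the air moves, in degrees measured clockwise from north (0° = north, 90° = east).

225°

The pressure-gradient force points toward the northwest (bearing 315°).
Geostrophic balance: in the Southern Hemisphere the Coriolis force deflects motion to the left, so the geostrophic wind blows 90° to the left of the pressure-gradient force (low pressure on the right).
Rotating 315° by 90° counterclockwise gives 225° — the wind blows toward the southwest.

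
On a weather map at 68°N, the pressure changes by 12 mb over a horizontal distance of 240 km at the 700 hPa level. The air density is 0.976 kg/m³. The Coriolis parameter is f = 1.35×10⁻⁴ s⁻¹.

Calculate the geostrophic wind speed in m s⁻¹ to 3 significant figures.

Pressure gradient: |∂P/∂n| = 1200 Pa / 240000 m = 5.00×10⁻³ Pa/m
Geostrophic balance (pressure-gradient force = Coriolis force):
V_g = (1/(fρ)) |∂P/∂n| = 5.00×10⁻³ / (1.35×10⁻⁴ × 0.976) = 37.9 m/s

37.9 m s⁻¹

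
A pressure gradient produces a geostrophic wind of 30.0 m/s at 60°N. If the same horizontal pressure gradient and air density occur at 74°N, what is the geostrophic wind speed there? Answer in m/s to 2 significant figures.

27 m/s

With the same pressure gradient and density, V_g ∝ 1/f ∝ 1/sin φ.
V₂ = V₁ · sin φ₁ / sin φ₂ = 30.0 × sin 60° / sin 74°
V₂ = 30.0 × 0.8660/0.9613 = 27 m/s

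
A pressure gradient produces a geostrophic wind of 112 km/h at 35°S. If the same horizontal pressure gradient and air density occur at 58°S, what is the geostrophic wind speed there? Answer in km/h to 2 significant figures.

76 km/h

With the same pressure gradient and density, V_g ∝ 1/f ∝ 1/sin φ.
V₂ = V₁ · sin φ₁ / sin φ₂ = 112 × sin 35° / sin 58°
V₂ = 112 × 0.5736/0.8480 = 76 km/h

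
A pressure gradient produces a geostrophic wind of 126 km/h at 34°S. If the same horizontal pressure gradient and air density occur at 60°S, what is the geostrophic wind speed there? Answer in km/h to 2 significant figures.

81 km/h

With the same pressure gradient and density, V_g ∝ 1/f ∝ 1/sin φ.
V₂ = V₁ · sin φ₁ / sin φ₂ = 126 × sin 34° / sin 60°
V₂ = 126 × 0.5592/0.8660 = 81 km/h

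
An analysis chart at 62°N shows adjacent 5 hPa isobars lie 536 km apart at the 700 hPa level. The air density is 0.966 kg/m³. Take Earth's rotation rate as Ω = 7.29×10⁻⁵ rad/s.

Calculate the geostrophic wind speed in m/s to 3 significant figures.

7.50 m/s

Coriolis parameter at 62°N:
f = 2Ω sin φ = 2 × 7.29×10⁻⁵ × sin 62° = 1.29×10⁻⁴ s⁻¹
Pressure gradient: |∂P/∂n| = 500 Pa / 536000 m = 9.33×10⁻⁴ Pa/m
Geostrophic balance (pressure-gradient force = Coriolis force):
V_g = (1/(fρ)) |∂P/∂n| = 9.33×10⁻⁴ / (1.29×10⁻⁴ × 0.966) = 7.50 m/s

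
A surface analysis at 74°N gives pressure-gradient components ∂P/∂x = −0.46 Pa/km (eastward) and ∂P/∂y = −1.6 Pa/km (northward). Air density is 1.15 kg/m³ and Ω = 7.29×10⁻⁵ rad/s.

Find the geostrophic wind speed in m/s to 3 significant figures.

Coriolis parameter at 74°N:
f = 2Ω sin φ = 2 × 7.29×10⁻⁵ × sin 74° = 1.40×10⁻⁴ s⁻¹
Component geostrophic relations (x east, y north):
u_g = −(1/(fρ)) ∂P/∂y,  v_g = (1/(fρ)) ∂P/∂x
u_g = −(−1.6×10⁻³)/(1.40×10⁻⁴ × 1.15) = 9.93 m/s;  v_g = (−0.46×10⁻³)/(1.40×10⁻⁴ × 1.15) = −2.85 m/s
|V_g| = √(u_g² + v_g²) = 10.3 m/s

10.3 m/s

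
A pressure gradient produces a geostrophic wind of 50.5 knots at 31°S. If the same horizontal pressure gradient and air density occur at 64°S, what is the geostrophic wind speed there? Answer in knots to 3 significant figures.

28.9 knots

With the same pressure gradient and density, V_g ∝ 1/f ∝ 1/sin φ.
V₂ = V₁ · sin φ₁ / sin φ₂ = 50.5 × sin 31° / sin 64°
V₂ = 50.5 × 0.5150/0.8988 = 28.9 knots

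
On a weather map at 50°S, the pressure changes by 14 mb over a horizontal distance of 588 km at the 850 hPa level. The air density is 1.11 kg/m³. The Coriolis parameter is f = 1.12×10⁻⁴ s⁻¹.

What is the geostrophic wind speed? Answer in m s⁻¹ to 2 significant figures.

Pressure gradient: |∂P/∂n| = 1400 Pa / 588000 m = 2.38×10⁻³ Pa/m
Geostrophic balance (pressure-gradient force = Coriolis force):
V_g = (1/(fρ)) |∂P/∂n| = 2.38×10⁻³ / (1.12×10⁻⁴ × 1.11) = 19.2 m/s

19 m s⁻¹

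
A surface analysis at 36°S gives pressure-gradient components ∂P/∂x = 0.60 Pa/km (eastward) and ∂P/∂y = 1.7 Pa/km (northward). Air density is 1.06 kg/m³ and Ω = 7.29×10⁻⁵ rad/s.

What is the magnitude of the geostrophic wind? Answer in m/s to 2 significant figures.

20 m/s

Coriolis parameter at 36°S:
f = 2Ω sin φ = 2 × 7.29×10⁻⁵ × sin 36° = 8.57×10⁻⁵ s⁻¹
In the Southern Hemisphere f is negative: f = −8.57×10⁻⁵ s⁻¹.
Component geostrophic relations (x east, y north):
u_g = −(1/(fρ)) ∂P/∂y,  v_g = (1/(fρ)) ∂P/∂x
u_g = −(1.7×10⁻³)/(−8.57×10⁻⁵ × 1.06) = 18.7 m/s;  v_g = (0.60×10⁻³)/(−8.57×10⁻⁵ × 1.06) = −6.60 m/s
|V_g| = √(u_g² + v_g²) = 19.8 m/s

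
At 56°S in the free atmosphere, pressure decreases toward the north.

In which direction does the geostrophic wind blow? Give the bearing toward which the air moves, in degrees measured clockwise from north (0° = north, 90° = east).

270°

The pressure-gradient force points toward the north (bearing 000°).
Geostrophic balance: in the Southern Hemisphere the Coriolis force deflects motion to the left, so the geostrophic wind blows 90° to the left of the pressure-gradient force (low pressure on the right).
Rotating 000° by 90° counterclockwise gives 270° — the wind blows toward the west.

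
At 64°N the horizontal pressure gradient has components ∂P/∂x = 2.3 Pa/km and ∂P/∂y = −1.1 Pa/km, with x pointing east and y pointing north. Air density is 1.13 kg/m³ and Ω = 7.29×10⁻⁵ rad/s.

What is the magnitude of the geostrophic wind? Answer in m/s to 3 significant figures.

17.2 m/s

Coriolis parameter at 64°N:
f = 2Ω sin φ = 2 × 7.29×10⁻⁵ × sin 64° = 1.31×10⁻⁴ s⁻¹
Component geostrophic relations (x east, y north):
u_g = −(1/(fρ)) ∂P/∂y,  v_g = (1/(fρ)) ∂P/∂x
u_g = −(−1.1×10⁻³)/(1.31×10⁻⁴ × 1.13) = 7.43 m/s;  v_g = (2.3×10⁻³)/(1.31×10⁻⁴ × 1.13) = 15.5 m/s
|V_g| = √(u_g² + v_g²) = 17.2 m/s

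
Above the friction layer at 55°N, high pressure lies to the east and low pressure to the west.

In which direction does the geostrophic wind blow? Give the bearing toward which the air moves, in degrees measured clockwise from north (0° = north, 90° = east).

000°

The pressure-gradient force points toward the west (bearing 270°).
Geostrophic balance: in the Northern Hemisphere the Coriolis force deflects motion to the right, so the geostrophic wind blows 90° to the right of the pressure-gradient force (low pressure on the left).
Rotating 270° by 90° clockwise gives 000° — the wind blows toward the north.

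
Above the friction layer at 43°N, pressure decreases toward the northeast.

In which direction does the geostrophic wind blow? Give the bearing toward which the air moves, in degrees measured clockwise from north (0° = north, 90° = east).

135°

The pressure-gradient force points toward the northeast (bearing 045°).
Geostrophic balance: in the Northern Hemisphere the Coriolis force deflects motion to the right, so the geostrophic wind blows 90° to the right of the pressure-gradient force (low pressure on the left).
Rotating 045° by 90° clockwise gives 135° — the wind blows toward the southeast.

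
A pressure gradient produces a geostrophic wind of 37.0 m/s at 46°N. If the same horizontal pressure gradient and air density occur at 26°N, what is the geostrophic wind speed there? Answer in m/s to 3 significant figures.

60.7 m/s

With the same pressure gradient and density, V_g ∝ 1/f ∝ 1/sin φ.
V₂ = V₁ · sin φ₁ / sin φ₂ = 37.0 × sin 46° / sin 26°
V₂ = 37.0 × 0.7193/0.4384 = 60.7 m/s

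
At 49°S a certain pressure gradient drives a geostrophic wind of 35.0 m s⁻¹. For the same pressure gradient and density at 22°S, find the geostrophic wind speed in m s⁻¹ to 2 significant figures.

With the same pressure gradient and density, V_g ∝ 1/f ∝ 1/sin φ.
V₂ = V₁ · sin φ₁ / sin φ₂ = 35.0 × sin 49° / sin 22°
V₂ = 35.0 × 0.7547/0.3746 = 71 m s⁻¹

71 m s⁻¹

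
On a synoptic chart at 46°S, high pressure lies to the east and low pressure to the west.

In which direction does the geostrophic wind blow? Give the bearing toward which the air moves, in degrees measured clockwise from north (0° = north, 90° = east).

180°

The pressure-gradient force points toward the west (bearing 270°).
Geostrophic balance: in the Southern Hemisphere the Coriolis force deflects motion to the left, so the geostrophic wind blows 90° to the left of the pressure-gradient force (low pressure on the right).
Rotating 270° by 90° counterclockwise gives 180° — the wind blows toward the south.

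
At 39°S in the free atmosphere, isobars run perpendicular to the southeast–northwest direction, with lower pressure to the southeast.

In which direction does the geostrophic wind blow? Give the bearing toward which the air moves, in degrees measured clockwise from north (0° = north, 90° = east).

The pressure-gradient force points toward the southeast (bearing 135°).
Geostrophic balance: in the Southern Hemisphere the Coriolis force deflects motion to the left, so the geostrophic wind blows 90° to the left of the pressure-gradient force (low pressure on the right).
Rotating 135° by 90° counterclockwise gives 045° — the wind blows toward the northeast.

045°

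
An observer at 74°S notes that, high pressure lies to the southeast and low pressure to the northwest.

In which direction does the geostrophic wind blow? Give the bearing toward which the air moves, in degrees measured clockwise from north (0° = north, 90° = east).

225°

The pressure-gradient force points toward the northwest (bearing 315°).
Geostrophic balance: in the Southern Hemisphere the Coriolis force deflects motion to the left, so the geostrophic wind blows 90° to the left of the pressure-gradient force (low pressure on the right).
Rotating 315° by 90° counterclockwise gives 225° — the wind blows toward the southwest.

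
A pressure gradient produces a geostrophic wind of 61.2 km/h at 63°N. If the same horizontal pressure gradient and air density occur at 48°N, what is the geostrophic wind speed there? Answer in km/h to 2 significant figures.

73 km/h

With the same pressure gradient and density, V_g ∝ 1/f ∝ 1/sin φ.
V₂ = V₁ · sin φ₁ / sin φ₂ = 61.2 × sin 63° / sin 48°
V₂ = 61.2 × 0.8910/0.7431 = 73 km/h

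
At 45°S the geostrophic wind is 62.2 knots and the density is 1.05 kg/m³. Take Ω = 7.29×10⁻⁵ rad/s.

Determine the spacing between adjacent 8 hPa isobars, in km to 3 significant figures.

Coriolis parameter at 45°S:
f = 2Ω sin φ = 2 × 7.29×10⁻⁵ × sin 45° = 1.03×10⁻⁴ s⁻¹
Wind speed in SI: 62.2 knots = 32.0 m/s
Geostrophic balance rearranged: |∂P/∂n| = f ρ V_g
|∂P/∂n| = 1.03×10⁻⁴ × 1.05 × 32.0 = 3.46×10⁻³ Pa/m
Isobar spacing: Δn = ΔP/|∂P/∂n| = 800 Pa / 3.46×10⁻³ Pa/m = 230956 m ≈ 231 km

231 km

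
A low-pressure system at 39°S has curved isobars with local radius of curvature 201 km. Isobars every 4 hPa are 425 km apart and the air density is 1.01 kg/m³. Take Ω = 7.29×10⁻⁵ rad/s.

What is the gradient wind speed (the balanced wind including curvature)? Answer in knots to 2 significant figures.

Coriolis parameter at 39°S:
f = 2Ω sin φ = 2 × 7.29×10⁻⁵ × sin 39° = 9.18×10⁻⁵ s⁻¹
Pressure gradient: |∂P/∂n| = 400 Pa / 425000 m = 9.41×10⁻⁴ Pa/m
Geostrophic speed: V_g = |∂P/∂n|/(fρ) = 9.41×10⁻⁴/(9.18×10⁻⁵ × 1.01) = 10.2 m/s
Around a low, centrifugal force acts outward with Coriolis, so pressure-gradient force balances both:
(1/ρ)|∂P/∂n| = fV + V²/R  →  V² + fR·V − fR·V_g = 0
With fR = 9.18×10⁻⁵ × 201×10³ m = 18.4 m/s:
V = [−fR + √((fR)² + 4 fR V_g)]/2 = [−18.4 + √(18.4² + 4×18.4×10.2)]/2 = 7.28 m/s
Subgeostrophic (V < V_g = 10.2 m/s), as expected around a low.
Converting: 7.28 m/s × 1.944 = 14 knots

14 knots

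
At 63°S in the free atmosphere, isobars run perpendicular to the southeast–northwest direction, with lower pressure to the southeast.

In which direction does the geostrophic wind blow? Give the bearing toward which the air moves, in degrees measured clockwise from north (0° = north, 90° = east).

045°

The pressure-gradient force points toward the southeast (bearing 135°).
Geostrophic balance: in the Southern Hemisphere the Coriolis force deflects motion to the left, so the geostrophic wind blows 90° to the left of the pressure-gradient force (low pressure on the right).
Rotating 135° by 90° counterclockwise gives 045° — the wind blows toward the northeast.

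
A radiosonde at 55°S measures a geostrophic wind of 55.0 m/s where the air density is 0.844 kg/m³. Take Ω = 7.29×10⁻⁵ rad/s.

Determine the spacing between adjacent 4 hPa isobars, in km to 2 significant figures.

Coriolis parameter at 55°S:
f = 2Ω sin φ = 2 × 7.29×10⁻⁵ × sin 55° = 1.19×10⁻⁴ s⁻¹
Geostrophic balance rearranged: |∂P/∂n| = f ρ V_g
|∂P/∂n| = 1.19×10⁻⁴ × 0.844 × 55.0 = 5.54×10⁻³ Pa/m
Isobar spacing: Δn = ΔP/|∂P/∂n| = 400 Pa / 5.54×10⁻³ Pa/m = 72149 m ≈ 72 km

72 km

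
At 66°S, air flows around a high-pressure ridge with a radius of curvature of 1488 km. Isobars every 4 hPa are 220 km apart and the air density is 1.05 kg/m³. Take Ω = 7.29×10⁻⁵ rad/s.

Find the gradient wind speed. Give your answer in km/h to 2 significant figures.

Coriolis parameter at 66°S:
f = 2Ω sin φ = 2 × 7.29×10⁻⁵ × sin 66° = 1.33×10⁻⁴ s⁻¹
Pressure gradient: |∂P/∂n| = 400 Pa / 220000 m = 1.82×10⁻³ Pa/m
Geostrophic speed: V_g = |∂P/∂n|/(fρ) = 1.82×10⁻³/(1.33×10⁻⁴ × 1.05) = 13.0 m/s
Around a high, pressure-gradient force acts outward with centrifugal, so Coriolis balances both:
fV = (1/ρ)|∂P/∂n| + V²/R  →  V² − fR·V + fR·V_g = 0
With fR = 1.33×10⁻⁴ × 1488×10³ m = 198 m/s:
V = [fR − √((fR)² − 4 fR V_g)]/2 = [198 − √(198² − 4×198×13)]/2 = 14 m/s
Supergeostrophic (V > V_g = 13 m/s), as expected around a high.
Converting: 14 m/s × 3.6 = 50 km/h

50 km/h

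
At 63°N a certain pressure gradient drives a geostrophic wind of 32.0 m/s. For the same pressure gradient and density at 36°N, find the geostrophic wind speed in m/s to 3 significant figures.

48.5 m/s

With the same pressure gradient and density, V_g ∝ 1/f ∝ 1/sin φ.
V₂ = V₁ · sin φ₁ / sin φ₂ = 32.0 × sin 63° / sin 36°
V₂ = 32.0 × 0.8910/0.5878 = 48.5 m/s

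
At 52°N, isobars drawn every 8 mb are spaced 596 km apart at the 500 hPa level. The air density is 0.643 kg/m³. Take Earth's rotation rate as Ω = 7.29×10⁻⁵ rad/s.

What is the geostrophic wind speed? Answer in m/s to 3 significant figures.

Coriolis parameter at 52°N:
f = 2Ω sin φ = 2 × 7.29×10⁻⁵ × sin 52° = 1.15×10⁻⁴ s⁻¹
Pressure gradient: |∂P/∂n| = 800 Pa / 596000 m = 1.34×10⁻³ Pa/m
Geostrophic balance (pressure-gradient force = Coriolis force):
V_g = (1/(fρ)) |∂P/∂n| = 1.34×10⁻³ / (1.15×10⁻⁴ × 0.643) = 18.2 m/s

18.2 m/s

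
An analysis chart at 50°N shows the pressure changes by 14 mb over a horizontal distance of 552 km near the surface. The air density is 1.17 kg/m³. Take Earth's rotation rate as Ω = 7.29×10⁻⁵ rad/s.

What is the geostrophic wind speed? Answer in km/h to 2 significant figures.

Coriolis parameter at 50°N:
f = 2Ω sin φ = 2 × 7.29×10⁻⁵ × sin 50° = 1.12×10⁻⁴ s⁻¹
Pressure gradient: |∂P/∂n| = 1400 Pa / 552000 m = 2.54×10⁻³ Pa/m
Geostrophic balance (pressure-gradient force = Coriolis force):
V_g = (1/(fρ)) |∂P/∂n| = 2.54×10⁻³ / (1.12×10⁻⁴ × 1.17) = 19.4 m/s
Converting: 19.4 m/s × 3.6 = 70 km/h

70 km/h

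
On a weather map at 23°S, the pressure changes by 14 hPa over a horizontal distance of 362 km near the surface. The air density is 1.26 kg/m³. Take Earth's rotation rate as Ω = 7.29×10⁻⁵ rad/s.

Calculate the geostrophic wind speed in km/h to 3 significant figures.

194 km/h

Coriolis parameter at 23°S:
f = 2Ω sin φ = 2 × 7.29×10⁻⁵ × sin 23° = 5.70×10⁻⁵ s⁻¹
Pressure gradient: |∂P/∂n| = 1400 Pa / 362000 m = 3.87×10⁻³ Pa/m
Geostrophic balance (pressure-gradient force = Coriolis force):
V_g = (1/(fρ)) |∂P/∂n| = 3.87×10⁻³ / (5.70×10⁻⁵ × 1.26) = 53.9 m/s
Converting: 53.9 m/s × 3.6 = 194 km/h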